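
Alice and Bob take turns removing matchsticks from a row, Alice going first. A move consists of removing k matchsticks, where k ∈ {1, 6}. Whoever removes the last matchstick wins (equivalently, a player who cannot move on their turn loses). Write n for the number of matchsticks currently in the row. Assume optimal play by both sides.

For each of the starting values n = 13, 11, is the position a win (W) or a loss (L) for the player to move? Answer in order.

13: W, 11: L

Positions with no move are L. A position that does have a move is losing for the player to move precisely when every available move leads to a winning position for the opponent. Fill in the labels:
n=0: no move → L
n=1: →0(L), so W
n=2: →1(W) only, which is W, so L
n=3: →2(L), so W
n=4: →3(W) only, which is W, so L
n=5: →4(L), so W
n=6: →0(L), so W
n=7: →6(W), 1(W) — all W, so L
n=8: →7(L), so W
n=9: →8(W), 3(W) — all W, so L
n=10: →9(L), so W
n=11: →10(W), 5(W) — all W, so L
n=12: →11(L), so W
n=13: →7(L), so W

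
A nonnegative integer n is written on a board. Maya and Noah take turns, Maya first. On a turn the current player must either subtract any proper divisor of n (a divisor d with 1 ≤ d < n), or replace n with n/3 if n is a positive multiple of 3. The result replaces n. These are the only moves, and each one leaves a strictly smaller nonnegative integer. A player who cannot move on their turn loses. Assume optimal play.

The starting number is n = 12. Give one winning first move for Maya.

Move to 4.

Work bottom-up. With no move the player to move loses. Otherwise the position is W if at least one move leads to an L position for the opponent, and L if every move leads to a W.
n=0: no move → L
n=1: no move → L
n=2: can move to 1, which is L ⇒ W
n=3: can move to 1, which is L ⇒ W
n=4: moves to 2(W), 3(W); every one is W ⇒ L
n=5: can move to 4, which is L ⇒ W
n=6: can move to 4, which is L ⇒ W
n=7: the only move is to 6(W), a W ⇒ L
n=8: can move to 4, which is L ⇒ W
n=9: moves to 3(W), 6(W), 8(W); every one is W ⇒ L
n=10: can move to 9, which is L ⇒ W
n=11: the only move is to 10(W), a W ⇒ L
n=12: can move to 4, which is L ⇒ W
From 12, the L positions reachable in one move are: 4, 9, 11. Any move reaching one of these is winning.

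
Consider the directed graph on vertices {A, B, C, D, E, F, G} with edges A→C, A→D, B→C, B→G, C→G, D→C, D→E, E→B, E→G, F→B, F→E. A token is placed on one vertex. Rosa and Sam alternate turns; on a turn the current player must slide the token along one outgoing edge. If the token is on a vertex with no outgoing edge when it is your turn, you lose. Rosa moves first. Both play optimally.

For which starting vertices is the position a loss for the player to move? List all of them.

D, F, G

Use the standard recursion: the mover loses at a terminal position; elsewhere, the mover wins exactly when some move hands the opponent an L position.
Every edge goes from a vertex to one that appears earlier in the order G, C, B, E, D, F, A, so processing vertices in that order labels each vertex after all of its successors.
G: no outgoing edge → L
C: W (go to G, an L position)
B: W (go to G, an L position)
E: W (go to G, an L position)
D: L (options E(W), C(W) are all W)
F: L (options E(W), B(W) are all W)
A: W (go to D, an L position)
The losing starting vertices are exactly the entries labelled L in this table (3 of them).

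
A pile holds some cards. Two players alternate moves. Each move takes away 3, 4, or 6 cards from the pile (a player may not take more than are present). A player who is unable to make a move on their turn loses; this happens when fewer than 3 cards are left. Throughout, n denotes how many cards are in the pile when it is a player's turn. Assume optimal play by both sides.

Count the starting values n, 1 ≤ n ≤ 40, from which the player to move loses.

14

Use the standard recursion: the mover loses at a terminal position; elsewhere, the mover wins exactly when some move hands the opponent an L position.
n=0: no move → L
n=1: no move → L
n=2: no move → L
n=3: can move to 0, which is L ⇒ W
n=4: can move to 1, which is L ⇒ W
n=5: can move to 2, which is L ⇒ W
n=6: can move to 2, which is L ⇒ W
n=7: can move to 1, which is L ⇒ W
n=8: can move to 2, which is L ⇒ W
n=9: moves to 6(W), 5(W), 3(W); every one is W ⇒ L
n=10: moves to 7(W), 6(W), 4(W); every one is W ⇒ L
n=11: moves to 8(W), 7(W), 5(W); every one is W ⇒ L
n=12: can move to 9, which is L ⇒ W
n=13: can move to 10, which is L ⇒ W
n=14: can move to 11, which is L ⇒ W
n=15: can move to 11, which is L ⇒ W
n=16: can move to 10, which is L ⇒ W
n=17: can move to 11, which is L ⇒ W
n=18: moves to 15(W), 14(W), 12(W); every one is W ⇒ L
n=19: moves to 16(W), 15(W), 13(W); every one is W ⇒ L
n=20: moves to 17(W), 16(W), 14(W); every one is W ⇒ L
n=21: can move to 18, which is L ⇒ W
n=22: can move to 19, which is L ⇒ W
n=23: can move to 20, which is L ⇒ W
n=24: can move to 20, which is L ⇒ W
n=25: can move to 19, which is L ⇒ W
n=26: can move to 20, which is L ⇒ W
n=27: moves to 24(W), 23(W), 21(W); every one is W ⇒ L
n=28: moves to 25(W), 24(W), 22(W); every one is W ⇒ L
n=29: moves to 26(W), 25(W), 23(W); every one is W ⇒ L
n=30: can move to 27, which is L ⇒ W
n=31: can move to 28, which is L ⇒ W
n=32: can move to 29, which is L ⇒ W
n=33: can move to 29, which is L ⇒ W
n=34: can move to 28, which is L ⇒ W
n=35: can move to 29, which is L ⇒ W
n=36: moves to 33(W), 32(W), 30(W); every one is W ⇒ L
n=37: moves to 34(W), 33(W), 31(W); every one is W ⇒ L
n=38: moves to 35(W), 34(W), 32(W); every one is W ⇒ L
n=39: can move to 36, which is L ⇒ W
n=40: can move to 37, which is L ⇒ W
L entries with 1 ≤ n ≤ 40 (n=0 is outside the asked range and is not counted): n = 1, 2, 9, 10, 11, 18, 19, 20, 27, 28, 29, 36, 37, 38; that makes 14.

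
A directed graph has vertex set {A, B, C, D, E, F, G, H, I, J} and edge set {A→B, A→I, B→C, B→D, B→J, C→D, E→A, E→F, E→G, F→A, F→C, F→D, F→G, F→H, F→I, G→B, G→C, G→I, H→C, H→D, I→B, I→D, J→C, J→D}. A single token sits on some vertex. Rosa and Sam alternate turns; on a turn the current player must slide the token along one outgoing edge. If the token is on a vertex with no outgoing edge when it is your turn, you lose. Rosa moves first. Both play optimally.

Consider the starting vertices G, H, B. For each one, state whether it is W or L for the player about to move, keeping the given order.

G: L, H: W, B: W

Work bottom-up. With no move the player to move loses. Otherwise the position is W if at least one move leads to an L position for the opponent, and L if every move leads to a W.
Every edge goes from a vertex to one that appears earlier in the order D, C, J, B, I, G, H, A, F, E, so processing vertices in that order labels each vertex after all of its successors.
D: no outgoing edge → L
C: W (go to D, an L position)
J: W (go to D, an L position)
B: W (go to D, an L position)
I: W (go to D, an L position)
G: L (options I(W), B(W), C(W) are all W)
H: W (go to D, an L position)
A: L (options I(W), B(W) are all W)
F: W (go to A, an L position)
E: W (go to A, an L position)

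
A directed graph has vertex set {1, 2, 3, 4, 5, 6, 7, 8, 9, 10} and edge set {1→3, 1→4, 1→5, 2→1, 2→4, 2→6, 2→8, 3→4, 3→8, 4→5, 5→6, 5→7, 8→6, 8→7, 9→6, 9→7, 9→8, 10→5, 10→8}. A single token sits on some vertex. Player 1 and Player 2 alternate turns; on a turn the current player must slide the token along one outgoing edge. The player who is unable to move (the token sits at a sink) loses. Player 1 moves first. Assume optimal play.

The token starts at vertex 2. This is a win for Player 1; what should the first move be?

Build the W/L table. Terminal = L. A non-terminal position is W if it has a move to some L; otherwise it is L.
Every edge goes from a vertex to one that appears earlier in the order 7, 6, 5, 8, 4, 9, 10, 3, 1, 2, so processing vertices in that order labels each vertex after all of its successors.
7: no outgoing edge → L
6: no outgoing edge → L
5: W (go to 6, an L position)
8: W (go to 6, an L position)
4: L (sole option 5(W) is W)
9: W (go to 6, an L position)
10: L (options 8(W), 5(W) are all W)
3: W (go to 4, an L position)
1: W (go to 4, an L position)
2: W (go to 4, an L position)
From 2, the L positions reachable in one move are: 4, 6. Any move reaching one of these is winning.

Move to 4.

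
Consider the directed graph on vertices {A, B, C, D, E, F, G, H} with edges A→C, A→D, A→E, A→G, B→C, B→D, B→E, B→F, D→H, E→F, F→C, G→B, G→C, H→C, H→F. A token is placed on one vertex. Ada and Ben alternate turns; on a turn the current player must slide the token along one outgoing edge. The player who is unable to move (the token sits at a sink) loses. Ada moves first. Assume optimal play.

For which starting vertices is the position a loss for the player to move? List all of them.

Compute win/loss labels from the base case upward. A position with no move is L. Any other position is W if it can reach an L in one move, else L.
Every edge goes from a vertex to one that appears earlier in the order C, F, H, E, D, B, G, A, so processing vertices in that order labels each vertex after all of its successors.
C: no outgoing edge → L
F: →C(L), so W
H: →C(L), so W
E: →F(W) only, which is W, so L
D: →H(W) only, which is W, so L
B: →D(L), so W
G: →C(L), so W
A: →D(L), so W
The losing starting vertices are exactly the entries labelled L in this table (3 of them).

C, D, E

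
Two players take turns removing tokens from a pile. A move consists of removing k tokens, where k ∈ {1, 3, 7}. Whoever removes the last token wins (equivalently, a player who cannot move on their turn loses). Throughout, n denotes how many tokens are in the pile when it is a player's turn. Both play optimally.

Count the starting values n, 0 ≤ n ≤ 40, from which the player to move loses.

21

Label each position W (a win for the player to move) or L (a loss). A position with no legal move is L; any other position is W exactly when some move reaches an L, and L when every move reaches a W.
n=0: no move → L
n=1: reaches L-position 0 → W
n=2: only reaches 1(W), which is W → L
n=3: reaches L-position 2 → W
n=4: only reaches 3(W), 1(W), all W → L
n=5: reaches L-position 4 → W
n=6: only reaches 5(W), 3(W), all W → L
n=7: reaches L-position 6 → W
n=8: only reaches 7(W), 5(W), 1(W), all W → L
n=9: reaches L-position 8 → W
n=10: only reaches 9(W), 7(W), 3(W), all W → L
n=11: reaches L-position 10 → W
n=12: only reaches 11(W), 9(W), 5(W), all W → L
n=13: reaches L-position 12 → W
n=14: only reaches 13(W), 11(W), 7(W), all W → L
n=15: reaches L-position 14 → W
n=16: only reaches 15(W), 13(W), 9(W), all W → L
n=17: reaches L-position 16 → W
n=18: only reaches 17(W), 15(W), 11(W), all W → L
n=19: reaches L-position 18 → W
n=20: only reaches 19(W), 17(W), 13(W), all W → L
n=21: reaches L-position 20 → W
n=22: only reaches 21(W), 19(W), 15(W), all W → L
n=23: reaches L-position 22 → W
n=24: only reaches 23(W), 21(W), 17(W), all W → L
n=25: reaches L-position 24 → W
n=26: only reaches 25(W), 23(W), 19(W), all W → L
n=27: reaches L-position 26 → W
n=28: only reaches 27(W), 25(W), 21(W), all W → L
n=29: reaches L-position 28 → W
n=30: only reaches 29(W), 27(W), 23(W), all W → L
n=31: reaches L-position 30 → W
n=32: only reaches 31(W), 29(W), 25(W), all W → L
n=33: reaches L-position 32 → W
n=34: only reaches 33(W), 31(W), 27(W), all W → L
n=35: reaches L-position 34 → W
n=36: only reaches 35(W), 33(W), 29(W), all W → L
n=37: reaches L-position 36 → W
n=38: only reaches 37(W), 35(W), 31(W), all W → L
n=39: reaches L-position 38 → W
n=40: only reaches 39(W), 37(W), 33(W), all W → L
L entries with 0 ≤ n ≤ 40: n = 0, 2, 4, 6, 8, 10, 12, 14, 16, 18, 20, 22, 24, 26, 28, 30, 32, 34, 36, 38, 40; that makes 21.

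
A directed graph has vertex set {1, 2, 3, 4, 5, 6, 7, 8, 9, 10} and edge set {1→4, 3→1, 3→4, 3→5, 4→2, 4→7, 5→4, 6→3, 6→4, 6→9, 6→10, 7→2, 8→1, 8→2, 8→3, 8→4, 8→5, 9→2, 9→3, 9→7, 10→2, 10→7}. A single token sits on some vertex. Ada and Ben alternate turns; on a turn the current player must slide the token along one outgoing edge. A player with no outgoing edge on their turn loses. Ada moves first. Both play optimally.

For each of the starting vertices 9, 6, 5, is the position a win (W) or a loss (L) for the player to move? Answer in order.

Positions with no move are L. A position that does have a move is losing for the player to move precisely when every available move leads to a winning position for the opponent. Fill in the labels:
Every edge goes from a vertex to one that appears earlier in the order 2, 7, 4, 1, 5, 3, 9, 10, 6, 8, so processing vertices in that order labels each vertex after all of its successors.
2: no outgoing edge → L
7: →2(L), so W
4: →2(L), so W
1: →4(W) only, which is W, so L
5: →4(W) only, which is W, so L
3: →5(L), so W
9: →2(L), so W
10: →2(L), so W
6: →10(W), 9(W), 3(W), 4(W) — all W, so L
8: →5(L), so W

9: W, 6: L, 5: L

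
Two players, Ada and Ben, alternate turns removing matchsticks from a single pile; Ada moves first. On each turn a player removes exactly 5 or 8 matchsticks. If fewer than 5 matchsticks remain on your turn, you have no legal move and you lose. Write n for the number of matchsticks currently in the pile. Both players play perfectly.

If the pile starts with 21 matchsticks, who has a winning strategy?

Classify positions by backward induction: terminal positions (no move available) are L. From any other position, the mover wins iff some move reaches an L.
n=0: no move → L
n=1: no move → L
n=2: no move → L
n=3: no move → L
n=4: no move → L
n=5: can move to 0, which is L ⇒ W
n=6: can move to 1, which is L ⇒ W
n=7: can move to 2, which is L ⇒ W
n=8: can move to 3, which is L ⇒ W
n=9: can move to 4, which is L ⇒ W
n=10: can move to 2, which is L ⇒ W
n=11: can move to 3, which is L ⇒ W
n=12: can move to 4, which is L ⇒ W
n=13: moves to 8(W), 5(W); every one is W ⇒ L
n=14: moves to 9(W), 6(W); every one is W ⇒ L
n=15: moves to 10(W), 7(W); every one is W ⇒ L
n=16: moves to 11(W), 8(W); every one is W ⇒ L
n=17: moves to 12(W), 9(W); every one is W ⇒ L
n=18: can move to 13, which is L ⇒ W
n=19: can move to 14, which is L ⇒ W
n=20: can move to 15, which is L ⇒ W
n=21: can move to 16, which is L ⇒ W
From 21 Ada can remove 5, leaving 16, reaching an L position.

Ada wins.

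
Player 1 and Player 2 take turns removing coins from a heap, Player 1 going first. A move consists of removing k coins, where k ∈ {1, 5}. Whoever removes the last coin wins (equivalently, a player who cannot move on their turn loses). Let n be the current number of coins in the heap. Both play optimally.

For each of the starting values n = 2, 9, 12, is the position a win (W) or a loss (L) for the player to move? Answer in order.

Positions with no move are L. A position that does have a move is losing for the player to move precisely when every available move leads to a winning position for the opponent. Fill in the labels:
n=0: no move → L
n=1: →0(L), so W
n=2: →1(W) only, which is W, so L
n=3: →2(L), so W
n=4: →3(W) only, which is W, so L
n=5: →4(L), so W
n=6: →5(W), 1(W) — all W, so L
n=7: →6(L), so W
n=8: →7(W), 3(W) — all W, so L
n=9: →8(L), so W
n=10: →9(W), 5(W) — all W, so L
n=11: →10(L), so W
n=12: →11(W), 7(W) — all W, so L

2: L, 9: W, 12: L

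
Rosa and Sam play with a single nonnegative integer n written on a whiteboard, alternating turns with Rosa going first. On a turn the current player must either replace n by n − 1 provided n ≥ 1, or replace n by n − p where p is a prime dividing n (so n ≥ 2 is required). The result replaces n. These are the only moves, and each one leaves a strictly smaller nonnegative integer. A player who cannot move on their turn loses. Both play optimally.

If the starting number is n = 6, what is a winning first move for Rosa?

Move to 4.

Work bottom-up. With no move the player to move loses. Otherwise the position is W if at least one move leads to an L position for the opponent, and L if every move leads to a W.
n=0: no move → L
n=1: reaches L-position 0 → W
n=2: reaches L-position 0 → W
n=3: reaches L-position 0 → W
n=4: only reaches 2(W), 3(W), all W → L
n=5: reaches L-position 0 → W
n=6: reaches L-position 4 → W
From 6, the L positions reachable in one move are: 4.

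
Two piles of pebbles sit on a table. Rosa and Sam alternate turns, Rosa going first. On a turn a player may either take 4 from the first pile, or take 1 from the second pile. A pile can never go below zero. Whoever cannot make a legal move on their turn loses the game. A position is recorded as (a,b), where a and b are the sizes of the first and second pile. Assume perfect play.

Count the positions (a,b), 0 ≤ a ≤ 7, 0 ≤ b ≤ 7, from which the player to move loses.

Use the standard recursion: the mover loses at a terminal position; elsewhere, the mover wins exactly when some move hands the opponent an L position.
Every move lowers a or b (never raises either), so fill the grid row by row in increasing a, and left to right within a row: each cell's successors are then already labelled.
      b=0  b=1  b=2  b=3  b=4  b=5  b=6  b=7
a=0:    L    W    L    W    L    W    L    W
a=1:    L    W    L    W    L    W    L    W
a=2:    L    W    L    W    L    W    L    W
a=3:    L    W    L    W    L    W    L    W
a=4:    W    L    W    L    W    L    W    L
a=5:    W    L    W    L    W    L    W    L
a=6:    W    L    W    L    W    L    W    L
a=7:    W    L    W    L    W    L    W    L
Cells with no legal move (terminal, hence L): (0,0), (1,0), (2,0), (3,0).
The remaining L cells, each justified by listing all of its moves:
(0,2): only reaches (0,1)(W), which is W → L
(0,4): only reaches (0,3)(W), which is W → L
(0,6): only reaches (0,5)(W), which is W → L
(1,2): only reaches (1,1)(W), which is W → L
(1,4): only reaches (1,3)(W), which is W → L
(1,6): only reaches (1,5)(W), which is W → L
(2,2): only reaches (2,1)(W), which is W → L
(2,4): only reaches (2,3)(W), which is W → L
(2,6): only reaches (2,5)(W), which is W → L
(3,2): only reaches (3,1)(W), which is W → L
(3,4): only reaches (3,3)(W), which is W → L
(3,6): only reaches (3,5)(W), which is W → L
(4,1): only reaches (0,1)(W), (4,0)(W), all W → L
(4,3): only reaches (0,3)(W), (4,2)(W), all W → L
(4,5): only reaches (0,5)(W), (4,4)(W), all W → L
(4,7): only reaches (0,7)(W), (4,6)(W), all W → L
(5,1): only reaches (1,1)(W), (5,0)(W), all W → L
(5,3): only reaches (1,3)(W), (5,2)(W), all W → L
(5,5): only reaches (1,5)(W), (5,4)(W), all W → L
(5,7): only reaches (1,7)(W), (5,6)(W), all W → L
(6,1): only reaches (2,1)(W), (6,0)(W), all W → L
(6,3): only reaches (2,3)(W), (6,2)(W), all W → L
(6,5): only reaches (2,5)(W), (6,4)(W), all W → L
(6,7): only reaches (2,7)(W), (6,6)(W), all W → L
(7,1): only reaches (3,1)(W), (7,0)(W), all W → L
(7,3): only reaches (3,3)(W), (7,2)(W), all W → L
(7,5): only reaches (3,5)(W), (7,4)(W), all W → L
(7,7): only reaches (3,7)(W), (7,6)(W), all W → L
Every other cell has at least one move into one of the L cells above, so it is W.
L cells per row: a=0: 4, a=1: 4, a=2: 4, a=3: 4, a=4: 4, a=5: 4, a=6: 4, a=7: 4; total 32.

32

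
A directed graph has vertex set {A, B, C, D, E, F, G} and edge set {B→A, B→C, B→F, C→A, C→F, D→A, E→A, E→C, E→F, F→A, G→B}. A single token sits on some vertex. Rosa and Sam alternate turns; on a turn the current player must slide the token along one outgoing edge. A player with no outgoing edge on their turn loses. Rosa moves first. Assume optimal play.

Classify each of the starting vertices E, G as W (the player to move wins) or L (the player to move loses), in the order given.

Classify positions by backward induction: terminal positions (no move available) are L. From any other position, the mover wins iff some move reaches an L.
Every edge goes from a vertex to one that appears earlier in the order A, F, C, E, B, G, D, so processing vertices in that order labels each vertex after all of its successors.
A: no outgoing edge → L
F: reaches L-position A → W
C: reaches L-position A → W
E: reaches L-position A → W
B: reaches L-position A → W
G: only reaches B(W), which is W → L
D: reaches L-position A → W

E: W, G: L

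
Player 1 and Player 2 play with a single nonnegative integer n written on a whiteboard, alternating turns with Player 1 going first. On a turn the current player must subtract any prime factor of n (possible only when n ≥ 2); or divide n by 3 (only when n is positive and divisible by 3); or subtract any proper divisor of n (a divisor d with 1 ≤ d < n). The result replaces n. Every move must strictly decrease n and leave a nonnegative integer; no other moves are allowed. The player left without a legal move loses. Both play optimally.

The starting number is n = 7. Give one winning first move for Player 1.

Move to 0.

Build the W/L table. Terminal = L. A non-terminal position is W if it has a move to some L; otherwise it is L.
n=0: no move → L
n=1: no move → L
n=2: →0(L), so W
n=3: →0(L), so W
n=4: →2(W), 3(W) — all W, so L
n=5: →0(L), so W
n=6: →4(L), so W
n=7: →0(L), so W
From 7, the L positions reachable in one move are: 0.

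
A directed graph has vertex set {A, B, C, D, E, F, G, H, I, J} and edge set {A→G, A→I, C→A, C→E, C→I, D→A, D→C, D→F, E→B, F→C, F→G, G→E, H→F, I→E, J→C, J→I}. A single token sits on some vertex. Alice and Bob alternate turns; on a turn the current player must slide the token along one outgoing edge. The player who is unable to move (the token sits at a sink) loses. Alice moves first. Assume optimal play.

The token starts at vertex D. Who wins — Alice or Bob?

Bob wins.

Classify positions by backward induction: terminal positions (no move available) are L. From any other position, the mover wins iff some move reaches an L.
Every edge goes from a vertex to one that appears earlier in the order B, E, G, I, A, C, F, H, D, J, so processing vertices in that order labels each vertex after all of its successors.
B: no outgoing edge → L
E: reaches L-position B → W
G: only reaches E(W), which is W → L
I: only reaches E(W), which is W → L
A: reaches L-position I → W
C: reaches L-position I → W
F: reaches L-position G → W
H: only reaches F(W), which is W → L
D: only reaches F(W), C(W), A(W), all W → L
J: reaches L-position I → W
Every move from D reaches a W position, so the mover loses.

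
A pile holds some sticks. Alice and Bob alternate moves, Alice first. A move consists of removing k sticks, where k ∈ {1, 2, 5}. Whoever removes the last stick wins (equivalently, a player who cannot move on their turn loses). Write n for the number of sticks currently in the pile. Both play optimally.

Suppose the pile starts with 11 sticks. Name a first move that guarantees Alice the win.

Remove 2, leaving 9.

Use the standard recursion: the mover loses at a terminal position; elsewhere, the mover wins exactly when some move hands the opponent an L position.
n=0: no move → L
n=1: can move to 0, which is L ⇒ W
n=2: can move to 0, which is L ⇒ W
n=3: moves to 2(W), 1(W); every one is W ⇒ L
n=4: can move to 3, which is L ⇒ W
n=5: can move to 3, which is L ⇒ W
n=6: moves to 5(W), 4(W), 1(W); every one is W ⇒ L
n=7: can move to 6, which is L ⇒ W
n=8: can move to 6, which is L ⇒ W
n=9: moves to 8(W), 7(W), 4(W); every one is W ⇒ L
n=10: can move to 9, which is L ⇒ W
n=11: can move to 9, which is L ⇒ W
From 11, the L positions reachable in one move are: 9, 6. Any move reaching one of these is winning.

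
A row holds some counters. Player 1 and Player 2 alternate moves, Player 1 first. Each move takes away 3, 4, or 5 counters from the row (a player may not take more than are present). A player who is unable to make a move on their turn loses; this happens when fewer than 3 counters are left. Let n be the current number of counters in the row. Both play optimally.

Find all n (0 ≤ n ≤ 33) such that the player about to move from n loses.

0, 1, 2, 8, 9, 10, 16, 17, 18, 24, 25, 26, 32, 33

Build the W/L table. Terminal = L. A non-terminal position is W if it has a move to some L; otherwise it is L.
n=0: no move → L
n=1: no move → L
n=2: no move → L
n=3: →0(L), so W
n=4: →1(L), so W
n=5: →2(L), so W
n=6: →2(L), so W
n=7: →2(L), so W
n=8: →5(W), 4(W), 3(W) — all W, so L
n=9: →6(W), 5(W), 4(W) — all W, so L
n=10: →7(W), 6(W), 5(W) — all W, so L
n=11: →8(L), so W
n=12: →9(L), so W
n=13: →10(L), so W
n=14: →10(L), so W
n=15: →10(L), so W
n=16: →13(W), 12(W), 11(W) — all W, so L
n=17: →14(W), 13(W), 12(W) — all W, so L
n=18: →15(W), 14(W), 13(W) — all W, so L
n=19: →16(L), so W
n=20: →17(L), so W
n=21: →18(L), so W
n=22: →18(L), so W
n=23: →18(L), so W
n=24: →21(W), 20(W), 19(W) — all W, so L
n=25: →22(W), 21(W), 20(W) — all W, so L
n=26: →23(W), 22(W), 21(W) — all W, so L
n=27: →24(L), so W
n=28: →25(L), so W
n=29: →26(L), so W
n=30: →26(L), so W
n=31: →26(L), so W
n=32: →29(W), 28(W), 27(W) — all W, so L
n=33: →30(W), 29(W), 28(W) — all W, so L
The losing starting values of n are exactly the entries labelled L in this table (14 of them).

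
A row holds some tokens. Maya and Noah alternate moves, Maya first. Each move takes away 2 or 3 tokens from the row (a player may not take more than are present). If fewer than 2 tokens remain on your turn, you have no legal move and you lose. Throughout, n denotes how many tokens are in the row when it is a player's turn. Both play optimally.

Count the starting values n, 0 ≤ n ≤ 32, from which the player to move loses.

14

Use the standard recursion: the mover loses at a terminal position; elsewhere, the mover wins exactly when some move hands the opponent an L position.
n=0: no move → L
n=1: no move → L
n=2: →0(L), so W
n=3: →1(L), so W
n=4: →1(L), so W
n=5: →3(W), 2(W) — all W, so L
n=6: →4(W), 3(W) — all W, so L
n=7: →5(L), so W
n=8: →6(L), so W
n=9: →6(L), so W
n=10: →8(W), 7(W) — all W, so L
n=11: →9(W), 8(W) — all W, so L
n=12: →10(L), so W
n=13: →11(L), so W
n=14: →11(L), so W
n=15: →13(W), 12(W) — all W, so L
n=16: →14(W), 13(W) — all W, so L
n=17: →15(L), so W
n=18: →16(L), so W
n=19: →16(L), so W
n=20: →18(W), 17(W) — all W, so L
n=21: →19(W), 18(W) — all W, so L
n=22: →20(L), so W
n=23: →21(L), so W
n=24: →21(L), so W
n=25: →23(W), 22(W) — all W, so L
n=26: →24(W), 23(W) — all W, so L
n=27: →25(L), so W
n=28: →26(L), so W
n=29: →26(L), so W
n=30: →28(W), 27(W) — all W, so L
n=31: →29(W), 28(W) — all W, so L
n=32: →30(L), so W
L entries with 0 ≤ n ≤ 32: n = 0, 1, 5, 6, 10, 11, 15, 16, 20, 21, 25, 26, 30, 31; that makes 14.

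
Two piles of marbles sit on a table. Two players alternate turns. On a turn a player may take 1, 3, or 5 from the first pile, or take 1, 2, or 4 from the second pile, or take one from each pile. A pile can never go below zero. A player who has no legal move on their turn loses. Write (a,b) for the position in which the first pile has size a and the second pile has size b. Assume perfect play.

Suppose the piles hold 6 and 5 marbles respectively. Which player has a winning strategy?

Use the standard recursion: the mover loses at a terminal position; elsewhere, the mover wins exactly when some move hands the opponent an L position.
No move ever increases a pile, so every position that can arise here has a ≤ 6 and b ≤ 5; it is enough to label the cells with 0 ≤ a ≤ 6 and 0 ≤ b ≤ 5.
Every move lowers a or b (never raises either), so fill the grid row by row in increasing a, and left to right within a row: each cell's successors are then already labelled.
      b=0  b=1  b=2  b=3  b=4  b=5
a=0:    L    W    W    L    W    W
a=1:    W    W    L    W    W    L
a=2:    L    W    W    W    W    W
a=3:    W    W    L    W    W    L
a=4:    L    W    W    W    W    W
a=5:    W    W    L    W    W    L
a=6:    L    W    W    W    W    W
Cells with no legal move (terminal, hence L): (0,0).
The remaining L cells, each justified by listing all of its moves:
(0,3): only reaches (0,2)(W), (0,1)(W), all W → L
(1,2): only reaches (0,2)(W), (1,1)(W), (1,0)(W), (0,1)(W), all W → L
(1,5): only reaches (0,5)(W), (1,4)(W), (1,3)(W), (1,1)(W), (0,4)(W), all W → L
(2,0): only reaches (1,0)(W), which is W → L
(3,2): only reaches (2,2)(W), (0,2)(W), (3,1)(W), (3,0)(W), (2,1)(W), all W → L
(3,5): only reaches (2,5)(W), (0,5)(W), (3,4)(W), (3,3)(W), (3,1)(W), (2,4)(W), all W → L
(4,0): only reaches (3,0)(W), (1,0)(W), all W → L
(5,2): only reaches (4,2)(W), (2,2)(W), (0,2)(W), (5,1)(W), (5,0)(W), (4,1)(W), all W → L
(5,5): only reaches (4,5)(W), (2,5)(W), (0,5)(W), (5,4)(W), (5,3)(W), (5,1)(W), (4,4)(W), all W → L
(6,0): only reaches (5,0)(W), (3,0)(W), (1,0)(W), all W → L
Every other cell has at least one move into one of the L cells above, so it is W.
From (6,5) the player to move can move to (5,5), reaching an L position.

The first player wins.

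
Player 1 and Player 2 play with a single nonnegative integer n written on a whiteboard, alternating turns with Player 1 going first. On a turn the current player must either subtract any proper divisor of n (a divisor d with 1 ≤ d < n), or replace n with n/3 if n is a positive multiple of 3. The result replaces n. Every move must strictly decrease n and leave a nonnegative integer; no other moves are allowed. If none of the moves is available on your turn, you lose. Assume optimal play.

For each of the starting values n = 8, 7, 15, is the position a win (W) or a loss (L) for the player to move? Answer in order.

Classify positions by backward induction: terminal positions (no move available) are L. From any other position, the mover wins iff some move reaches an L.
n=0: no move → L
n=1: no move → L
n=2: reaches L-position 1 → W
n=3: reaches L-position 1 → W
n=4: only reaches 2(W), 3(W), all W → L
n=5: reaches L-position 4 → W
n=6: reaches L-position 4 → W
n=7: only reaches 6(W), which is W → L
n=8: reaches L-position 4 → W
n=9: only reaches 3(W), 6(W), 8(W), all W → L
n=10: reaches L-position 9 → W
n=11: only reaches 10(W), which is W → L
n=12: reaches L-position 4 → W
n=13: only reaches 12(W), which is W → L
n=14: reaches L-position 7 → W
n=15: only reaches 5(W), 10(W), 12(W), 14(W), all W → L

8: W, 7: L, 15: L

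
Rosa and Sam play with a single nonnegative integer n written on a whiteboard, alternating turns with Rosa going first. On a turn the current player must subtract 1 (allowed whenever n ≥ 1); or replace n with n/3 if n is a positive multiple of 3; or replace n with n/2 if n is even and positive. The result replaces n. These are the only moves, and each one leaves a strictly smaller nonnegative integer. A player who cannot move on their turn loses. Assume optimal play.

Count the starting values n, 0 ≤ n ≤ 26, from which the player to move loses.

Use the standard recursion: the mover loses at a terminal position; elsewhere, the mover wins exactly when some move hands the opponent an L position.
n=0: no move → L
n=1: can move to 0, which is L ⇒ W
n=2: the only move is to 1(W), a W ⇒ L
n=3: can move to 2, which is L ⇒ W
n=4: can move to 2, which is L ⇒ W
n=5: the only move is to 4(W), a W ⇒ L
n=6: can move to 2, which is L ⇒ W
n=7: the only move is to 6(W), a W ⇒ L
n=8: can move to 7, which is L ⇒ W
n=9: moves to 3(W), 8(W); every one is W ⇒ L
n=10: can move to 5, which is L ⇒ W
n=11: the only move is to 10(W), a W ⇒ L
n=12: can move to 11, which is L ⇒ W
n=13: the only move is to 12(W), a W ⇒ L
n=14: can move to 7, which is L ⇒ W
n=15: can move to 5, which is L ⇒ W
n=16: moves to 8(W), 15(W); every one is W ⇒ L
n=17: can move to 16, which is L ⇒ W
n=18: can move to 9, which is L ⇒ W
n=19: the only move is to 18(W), a W ⇒ L
n=20: can move to 19, which is L ⇒ W
n=21: can move to 7, which is L ⇒ W
n=22: can move to 11, which is L ⇒ W
n=23: the only move is to 22(W), a W ⇒ L
n=24: can move to 23, which is L ⇒ W
n=25: the only move is to 24(W), a W ⇒ L
n=26: can move to 13, which is L ⇒ W
L entries with 0 ≤ n ≤ 26: n = 0, 2, 5, 7, 9, 11, 13, 16, 19, 23, 25; that makes 11.

11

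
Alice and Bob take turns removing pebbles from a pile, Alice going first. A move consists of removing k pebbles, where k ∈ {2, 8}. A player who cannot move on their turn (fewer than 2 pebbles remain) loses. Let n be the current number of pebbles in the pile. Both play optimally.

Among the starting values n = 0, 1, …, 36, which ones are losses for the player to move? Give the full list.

Work bottom-up. With no move the player to move loses. Otherwise the position is W if at least one move leads to an L position for the opponent, and L if every move leads to a W.
n=0: no move → L
n=1: no move → L
n=2: W (go to 0, an L position)
n=3: W (go to 1, an L position)
n=4: L (sole option 2(W) is W)
n=5: L (sole option 3(W) is W)
n=6: W (go to 4, an L position)
n=7: W (go to 5, an L position)
n=8: W (go to 0, an L position)
n=9: W (go to 1, an L position)
n=10: L (options 8(W), 2(W) are all W)
n=11: L (options 9(W), 3(W) are all W)
n=12: W (go to 10, an L position)
n=13: W (go to 11, an L position)
n=14: L (options 12(W), 6(W) are all W)
n=15: L (options 13(W), 7(W) are all W)
n=16: W (go to 14, an L position)
n=17: W (go to 15, an L position)
n=18: W (go to 10, an L position)
n=19: W (go to 11, an L position)
n=20: L (options 18(W), 12(W) are all W)
n=21: L (options 19(W), 13(W) are all W)
n=22: W (go to 20, an L position)
n=23: W (go to 21, an L position)
n=24: L (options 22(W), 16(W) are all W)
n=25: L (options 23(W), 17(W) are all W)
n=26: W (go to 24, an L position)
n=27: W (go to 25, an L position)
n=28: W (go to 20, an L position)
n=29: W (go to 21, an L position)
n=30: L (options 28(W), 22(W) are all W)
n=31: L (options 29(W), 23(W) are all W)
n=32: W (go to 30, an L position)
n=33: W (go to 31, an L position)
n=34: L (options 32(W), 26(W) are all W)
n=35: L (options 33(W), 27(W) are all W)
n=36: W (go to 34, an L position)
Reading off the rows marked L gives the requested list; there are 16 such values of n.

0, 1, 4, 5, 10, 11, 14, 15, 20, 21, 24, 25, 30, 31, 34, 35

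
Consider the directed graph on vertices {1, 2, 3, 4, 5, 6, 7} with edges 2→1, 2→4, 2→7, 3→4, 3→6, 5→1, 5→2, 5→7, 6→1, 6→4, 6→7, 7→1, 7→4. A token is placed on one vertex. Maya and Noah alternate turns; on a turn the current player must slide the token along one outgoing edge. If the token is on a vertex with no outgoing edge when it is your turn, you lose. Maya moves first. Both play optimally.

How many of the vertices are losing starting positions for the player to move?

Work bottom-up. With no move the player to move loses. Otherwise the position is W if at least one move leads to an L position for the opponent, and L if every move leads to a W.
Every edge goes from a vertex to one that appears earlier in the order 4, 1, 7, 6, 2, 5, 3, so processing vertices in that order labels each vertex after all of its successors.
4: no outgoing edge → L
1: no outgoing edge → L
7: reaches L-position 1 → W
6: reaches L-position 1 → W
2: reaches L-position 1 → W
5: reaches L-position 1 → W
3: reaches L-position 4 → W
The L vertices are 1, 4; that is 2 in all.

2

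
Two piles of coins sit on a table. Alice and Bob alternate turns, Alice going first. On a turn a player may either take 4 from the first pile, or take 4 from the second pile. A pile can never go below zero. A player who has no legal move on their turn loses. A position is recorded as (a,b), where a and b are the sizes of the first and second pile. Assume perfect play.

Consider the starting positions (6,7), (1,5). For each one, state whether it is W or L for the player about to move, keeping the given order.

Work bottom-up. With no move the player to move loses. Otherwise the position is W if at least one move leads to an L position for the opponent, and L if every move leads to a W.
No move ever increases a pile, so every position that can arise here has a ≤ 6 and b ≤ 7; it is enough to label the cells with 0 ≤ a ≤ 6 and 0 ≤ b ≤ 7.
Every move lowers a or b (never raises either), so fill the grid row by row in increasing a, and left to right within a row: each cell's successors are then already labelled.
      b=0  b=1  b=2  b=3  b=4  b=5  b=6  b=7
a=0:    L    L    L    L    W    W    W    W
a=1:    L    L    L    L    W    W    W    W
a=2:    L    L    L    L    W    W    W    W
a=3:    L    L    L    L    W    W    W    W
a=4:    W    W    W    W    L    L    L    L
a=5:    W    W    W    W    L    L    L    L
a=6:    W    W    W    W    L    L    L    L
Cells with no legal move (terminal, hence L): (0,0), (0,1), (0,2), (0,3), (1,0), (1,1), (1,2), (1,3), (2,0), (2,1), (2,2), (2,3), (3,0), (3,1), (3,2), (3,3).
The remaining L cells, each justified by listing all of its moves:
(4,4): only reaches (0,4)(W), (4,0)(W), all W → L
(4,5): only reaches (0,5)(W), (4,1)(W), all W → L
(4,6): only reaches (0,6)(W), (4,2)(W), all W → L
(4,7): only reaches (0,7)(W), (4,3)(W), all W → L
(5,4): only reaches (1,4)(W), (5,0)(W), all W → L
(5,5): only reaches (1,5)(W), (5,1)(W), all W → L
(5,6): only reaches (1,6)(W), (5,2)(W), all W → L
(5,7): only reaches (1,7)(W), (5,3)(W), all W → L
(6,4): only reaches (2,4)(W), (6,0)(W), all W → L
(6,5): only reaches (2,5)(W), (6,1)(W), all W → L
(6,6): only reaches (2,6)(W), (6,2)(W), all W → L
(6,7): only reaches (2,7)(W), (6,3)(W), all W → L
Every other cell has at least one move into one of the L cells above, so it is W.
(6,7): one of the L cells justified above, so L
(1,5): the move to (1,1) reaches an L cell, so W

(6,7): L, (1,5): W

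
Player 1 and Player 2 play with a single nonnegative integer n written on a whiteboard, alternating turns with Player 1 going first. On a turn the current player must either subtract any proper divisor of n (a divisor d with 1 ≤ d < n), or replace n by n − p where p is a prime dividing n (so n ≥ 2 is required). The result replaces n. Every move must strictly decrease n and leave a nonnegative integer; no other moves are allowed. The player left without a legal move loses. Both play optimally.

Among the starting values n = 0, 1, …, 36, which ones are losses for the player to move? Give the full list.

0, 1, 4, 9, 14, 20, 26, 32, 35

Label each position W (a win for the player to move) or L (a loss). A position with no legal move is L; any other position is W exactly when some move reaches an L, and L when every move reaches a W.
n=0: no move → L
n=1: no move → L
n=2: →0(L), so W
n=3: →0(L), so W
n=4: →2(W), 3(W) — all W, so L
n=5: →0(L), so W
n=6: →4(L), so W
n=7: →0(L), so W
n=8: →4(L), so W
n=9: →6(W), 8(W) — all W, so L
n=10: →9(L), so W
n=11: →0(L), so W
n=12: →9(L), so W
n=13: →0(L), so W
n=14: →7(W), 12(W), 13(W) — all W, so L
n=15: →14(L), so W
n=16: →14(L), so W
n=17: →0(L), so W
n=18: →9(L), so W
n=19: →0(L), so W
n=20: →10(W), 15(W), 16(W), 18(W), 19(W) — all W, so L
n=21: →14(L), so W
n=22: →20(L), so W
n=23: →0(L), so W
n=24: →20(L), so W
n=25: →20(L), so W
n=26: →13(W), 24(W), 25(W) — all W, so L
n=27: →26(L), so W
n=28: →14(L), so W
n=29: →0(L), so W
n=30: →20(L), so W
n=31: →0(L), so W
n=32: →16(W), 24(W), 28(W), 30(W), 31(W) — all W, so L
n=33: →32(L), so W
n=34: →32(L), so W
n=35: →28(W), 30(W), 34(W) — all W, so L
n=36: →32(L), so W
The losing starting values of n are exactly the entries labelled L in this table (9 of them).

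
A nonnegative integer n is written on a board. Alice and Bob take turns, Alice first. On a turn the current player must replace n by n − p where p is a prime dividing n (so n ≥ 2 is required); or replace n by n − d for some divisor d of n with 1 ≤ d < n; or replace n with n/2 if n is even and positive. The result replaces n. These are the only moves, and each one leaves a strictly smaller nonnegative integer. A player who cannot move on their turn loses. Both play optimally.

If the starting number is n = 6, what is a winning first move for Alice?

Move to 4.

Use the standard recursion: the mover loses at a terminal position; elsewhere, the mover wins exactly when some move hands the opponent an L position.
n=0: no move → L
n=1: no move → L
n=2: can move to 0, which is L ⇒ W
n=3: can move to 0, which is L ⇒ W
n=4: moves to 2(W), 3(W); every one is W ⇒ L
n=5: can move to 0, which is L ⇒ W
n=6: can move to 4, which is L ⇒ W
From 6, the L positions reachable in one move are: 4.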